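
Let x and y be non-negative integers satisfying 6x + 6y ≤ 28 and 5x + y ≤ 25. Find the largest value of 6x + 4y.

24

The continuous relaxation peaks at (4.67, 0) with value 28.00; rounding to a feasible lattice point costs some objective.
(x,y)=(4,0): 6·4+6·0=24≤28, 5·4+1·0=20≤25, objective 24.
(x,y)=(3,1): 6·3+6·1=24≤28, 5·3+1·1=16≤25, objective 22.
Maximum is 24 at (x,y)=(4,0).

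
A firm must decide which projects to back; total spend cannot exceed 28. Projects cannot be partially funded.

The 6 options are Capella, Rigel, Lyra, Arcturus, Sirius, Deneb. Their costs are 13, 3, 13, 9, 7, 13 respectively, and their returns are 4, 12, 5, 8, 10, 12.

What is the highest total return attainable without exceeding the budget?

Rigel + Arcturus + Sirius: cost 3 + 9 + 7 = 19 ≤ 28, return 12 + 8 + 10 = 30.
Rigel + Sirius + Deneb: cost 3 + 7 + 13 = 23 ≤ 28, return 12 + 10 + 12 = 34.
Rigel + Arcturus + Deneb: cost 3 + 9 + 13 = 25 ≤ 28, return 12 + 8 + 12 = 32.
Best is Rigel, Sirius, and Deneb with total return 34.

34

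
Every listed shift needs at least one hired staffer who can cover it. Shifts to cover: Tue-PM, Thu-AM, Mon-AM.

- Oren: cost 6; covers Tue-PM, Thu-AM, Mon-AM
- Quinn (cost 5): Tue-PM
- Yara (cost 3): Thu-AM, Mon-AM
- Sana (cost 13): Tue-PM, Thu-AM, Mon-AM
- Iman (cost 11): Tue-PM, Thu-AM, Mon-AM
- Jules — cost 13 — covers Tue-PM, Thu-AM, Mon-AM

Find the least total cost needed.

6

The greedy cost-per-new-shift heuristic would pick Yara and Quinn for 8, but a cheaper cover exists.
Oren alone covers Tue-PM, Thu-AM, Mon-AM — every shift.
Total cost: 6.
No cover costs less than 6.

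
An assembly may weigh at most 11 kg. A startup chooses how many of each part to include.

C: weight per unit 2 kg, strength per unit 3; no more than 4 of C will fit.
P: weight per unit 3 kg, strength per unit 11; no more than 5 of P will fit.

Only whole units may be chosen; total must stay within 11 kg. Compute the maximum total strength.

P has the best ratio (11/3); taking only P gives at most 3×11 = 33 (stopped by the weight limit).
Mixing does better — 1×C and 3×P: weight 11 ≤ 11, strength 1·3 + 3·11 = 36.

36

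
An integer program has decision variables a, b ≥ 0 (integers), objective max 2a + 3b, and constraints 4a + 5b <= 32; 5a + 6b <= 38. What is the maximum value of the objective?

The continuous relaxation peaks at (0, 6.33) with value 19.00; rounding to a feasible lattice point costs some objective.
(a,b)=(0,6): 4·0+5·6=30≤32, 5·0+6·6=36≤38, objective 18.
(a,b)=(1,5): 4·1+5·5=29≤32, 5·1+6·5=35≤38, objective 17.
(a,b)=(0,5): 4·0+5·5=25≤32, 5·0+6·5=30≤38, objective 15.
The best lattice point is (0,6), giving 18.

18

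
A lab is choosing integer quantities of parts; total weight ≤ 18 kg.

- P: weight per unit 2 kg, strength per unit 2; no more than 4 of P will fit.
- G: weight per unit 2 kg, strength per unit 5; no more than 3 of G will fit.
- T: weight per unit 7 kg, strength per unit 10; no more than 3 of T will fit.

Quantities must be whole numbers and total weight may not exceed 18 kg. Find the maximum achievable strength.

30

2×P, 3×G, and 1×T: weight 17 ≤ 18, strength 2·2 + 3·5 + 1·10 = 29.
2×G and 2×T: weight 18 ≤ 18, strength 2·5 + 2·10 = 30.
Best is 30.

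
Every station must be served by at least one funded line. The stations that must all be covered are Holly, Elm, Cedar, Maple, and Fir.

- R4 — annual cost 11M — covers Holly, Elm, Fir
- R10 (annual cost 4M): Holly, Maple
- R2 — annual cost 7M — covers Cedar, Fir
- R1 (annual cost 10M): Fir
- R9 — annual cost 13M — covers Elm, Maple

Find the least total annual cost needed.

22

Choose R4, R10, and R2: together they cover Holly, Elm, Cedar, Maple, Fir — every station.
Total annual cost: 11 + 4 + 7 = 22.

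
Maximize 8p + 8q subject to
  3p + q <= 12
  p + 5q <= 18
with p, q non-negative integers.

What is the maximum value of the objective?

(p,q)=(3,3): 3·3+1·3=12≤12, 1·3+5·3=18≤18, objective 48.
(p,q)=(2,3): 3·2+1·3=9≤12, 1·2+5·3=17≤18, objective 40.
(p,q)=(3,2): 3·3+1·2=11≤12, 1·3+5·2=13≤18, objective 40.
No feasible integer point exceeds 48.

48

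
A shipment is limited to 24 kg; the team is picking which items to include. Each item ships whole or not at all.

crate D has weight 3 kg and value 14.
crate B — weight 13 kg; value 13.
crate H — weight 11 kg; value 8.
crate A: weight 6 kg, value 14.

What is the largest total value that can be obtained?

41

crate D + crate B + crate A: weight 3 + 13 + 6 = 22 ≤ 24, value 14 + 13 + 14 = 41.
crate D + crate H + crate A: weight 3 + 11 + 6 = 20 ≤ 24, value 14 + 8 + 14 = 36.
Best is crate D, crate B, and crate A with total value 41.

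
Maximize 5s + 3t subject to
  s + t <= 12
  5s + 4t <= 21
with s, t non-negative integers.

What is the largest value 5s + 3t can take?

20

The continuous relaxation peaks at (4.2, 0) with value 21.00; rounding to a feasible lattice point costs some objective.
(s,t)=(4,0): 1·4+1·0=4≤12, 5·4+4·0=20≤21, objective 20.
(s,t)=(3,1): 1·3+1·1=4≤12, 5·3+4·1=19≤21, objective 18.
(s,t)=(3,0): 1·3+1·0=3≤12, 5·3+4·0=15≤21, objective 15.
The best lattice point is (4,0), giving 20.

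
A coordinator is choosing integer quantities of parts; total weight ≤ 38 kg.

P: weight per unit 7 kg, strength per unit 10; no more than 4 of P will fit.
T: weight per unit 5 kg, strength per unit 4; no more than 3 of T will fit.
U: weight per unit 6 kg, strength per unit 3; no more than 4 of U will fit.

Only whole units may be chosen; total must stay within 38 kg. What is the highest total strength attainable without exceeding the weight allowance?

4×P and 2×T: weight 38 ≤ 38, strength 4·10 + 2·4 = 48.
4×P and 1×T: weight 33 ≤ 38, strength 4·10 + 1·4 = 44.
Best is 48.

48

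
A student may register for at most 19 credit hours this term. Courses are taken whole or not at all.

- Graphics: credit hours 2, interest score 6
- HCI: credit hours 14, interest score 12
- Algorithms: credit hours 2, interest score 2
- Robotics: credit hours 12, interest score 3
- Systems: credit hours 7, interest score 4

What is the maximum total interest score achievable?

This is an integer program with binary decision variables.
Take Graphics, HCI, and Algorithms: credit hours 2 + 14 + 2 = 18 ≤ 19, interest score 6 + 12 + 2 = 20.
No other feasible combination does better.

20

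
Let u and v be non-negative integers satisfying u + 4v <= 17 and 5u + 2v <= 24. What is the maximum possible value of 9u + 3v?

The continuous relaxation peaks at (4.8, 0) with value 43.20; rounding to a feasible lattice point costs some objective.
(u,v)=(4,2) is feasible, giving 42.
(u,v)=(4,1) is feasible, giving 39.
(u,v)=(4,0) is feasible, giving 36.
(u,v)=(3,3) is feasible, giving 36.
No feasible integer point exceeds 42.

42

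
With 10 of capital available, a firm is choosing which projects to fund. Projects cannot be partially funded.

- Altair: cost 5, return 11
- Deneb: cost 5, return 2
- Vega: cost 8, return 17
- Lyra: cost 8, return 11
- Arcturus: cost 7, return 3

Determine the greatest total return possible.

This is a 0-1 knapsack instance.
Allowing fractional choices, the relaxed optimum would be about 21.6, but projects are indivisible.
Vega: cost 8 ≤ 10, return 17.
Altair + Deneb: cost 5 + 5 = 10 ≤ 10, return 11 + 2 = 13.
Best is Vega with total return 17.

17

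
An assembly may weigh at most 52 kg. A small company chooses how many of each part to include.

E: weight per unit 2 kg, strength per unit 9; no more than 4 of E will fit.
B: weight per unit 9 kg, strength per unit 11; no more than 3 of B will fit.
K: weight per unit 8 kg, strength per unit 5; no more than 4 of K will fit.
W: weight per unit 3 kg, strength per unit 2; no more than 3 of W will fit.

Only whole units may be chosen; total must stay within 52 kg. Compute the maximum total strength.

Take 4×E, 3×B, 1×K, and 3×W: weight 52 ≤ 52, strength 4·9 + 3·11 + 1·5 + 3·2 = 80.
E has the best ratio (9/2) and is taken to its limit of 4; remaining capacity is filled optimally with the others.

80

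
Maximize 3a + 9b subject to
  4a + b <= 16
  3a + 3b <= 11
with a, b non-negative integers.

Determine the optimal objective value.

27

Relaxing integrality, the LP optimum is 33.00 at (a,b) = (0, 3.67), which is not an integer point.
(a,b)=(0,3): 4·0+1·3=3≤16, 3·0+3·3=9≤11, objective 27.
(a,b)=(1,2): 4·1+1·2=6≤16, 3·1+3·2=9≤11, objective 21.
(a,b)=(0,2): 4·0+1·2=2≤16, 3·0+3·2=6≤11, objective 18.
The best lattice point is (0,3), giving 27.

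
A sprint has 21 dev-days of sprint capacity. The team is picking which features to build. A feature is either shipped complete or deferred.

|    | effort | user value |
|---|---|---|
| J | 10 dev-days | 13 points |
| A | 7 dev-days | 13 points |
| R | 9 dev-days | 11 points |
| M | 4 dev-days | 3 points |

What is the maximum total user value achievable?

Allowing fractional choices, the relaxed optimum would be about 30.9, but features are indivisible.
J + A + M: effort 10 + 7 + 4 = 21 ≤ 21, user value 13 + 13 + 3 = 29.
J + A: effort 10 + 7 = 17 ≤ 21, user value 13 + 13 = 26.
A + R + M: effort 7 + 9 + 4 = 20 ≤ 21, user value 13 + 11 + 3 = 27.
Best is J, A, and M with total user value 29.

29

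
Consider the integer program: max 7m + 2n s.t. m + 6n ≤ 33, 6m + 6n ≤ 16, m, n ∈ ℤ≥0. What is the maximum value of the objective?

(m,n)=(2,0) is feasible, giving 14.
(m,n)=(1,1) is feasible, giving 9.
(m,n)=(1,0) is feasible, giving 7.
The best lattice point is (2,0), giving 14.

14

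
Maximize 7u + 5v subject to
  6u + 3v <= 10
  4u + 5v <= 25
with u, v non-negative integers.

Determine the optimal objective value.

(u,v)=(0,3) is feasible, giving 15.
(u,v)=(0,2) is feasible, giving 10.
The best lattice point is (0,3), giving 15.

15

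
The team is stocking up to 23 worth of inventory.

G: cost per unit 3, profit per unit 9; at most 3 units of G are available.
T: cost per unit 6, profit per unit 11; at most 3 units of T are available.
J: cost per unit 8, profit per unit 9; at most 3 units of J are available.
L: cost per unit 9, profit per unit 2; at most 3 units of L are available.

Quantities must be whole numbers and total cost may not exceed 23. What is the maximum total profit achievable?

49

3×G and 2×T: cost 21 ≤ 23, profit 3·9 + 2·11 = 49.
3×G, 1×T, and 1×J: cost 23 ≤ 23, profit 3·9 + 1·11 + 1·9 = 47.
Best is 49.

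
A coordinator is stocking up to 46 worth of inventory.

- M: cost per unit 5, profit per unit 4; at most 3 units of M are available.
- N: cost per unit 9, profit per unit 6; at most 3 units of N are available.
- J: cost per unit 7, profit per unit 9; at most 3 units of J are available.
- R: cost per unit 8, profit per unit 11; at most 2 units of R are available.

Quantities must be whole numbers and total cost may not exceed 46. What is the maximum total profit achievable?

This is a bounded integer knapsack.
R has the best ratio (11/8); taking only R gives at most 2×11 = 22 (stopped by the supply cap of 2).
Mixing does better — 1×N, 3×J, and 2×R: cost 46 ≤ 46, profit 1·6 + 3·9 + 2·11 = 55.

55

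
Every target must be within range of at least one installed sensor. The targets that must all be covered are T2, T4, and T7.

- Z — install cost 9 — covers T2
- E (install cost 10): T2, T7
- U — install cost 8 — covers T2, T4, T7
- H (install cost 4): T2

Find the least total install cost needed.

U alone covers T2, T4, T7 — every target.
Total install cost: 8.
No cover costs less than 8.

8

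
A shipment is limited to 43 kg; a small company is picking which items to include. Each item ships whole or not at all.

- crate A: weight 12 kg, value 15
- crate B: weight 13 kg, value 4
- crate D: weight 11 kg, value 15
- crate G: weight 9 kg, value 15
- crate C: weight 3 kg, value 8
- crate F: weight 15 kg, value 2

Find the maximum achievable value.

Allowing fractional choices, the relaxed optimum would be about 55.5, but items are indivisible.
crate B + crate D + crate G + crate C: weight 13 + 11 + 9 + 3 = 36 ≤ 43, value 4 + 15 + 15 + 8 = 42.
crate A + crate D + crate G: weight 12 + 11 + 9 = 32 ≤ 43, value 15 + 15 + 15 = 45.
crate A + crate D + crate G + crate C: weight 12 + 11 + 9 + 3 = 35 ≤ 43, value 15 + 15 + 15 + 8 = 53.
Best is crate A, crate D, crate G, and crate C with total value 53.

53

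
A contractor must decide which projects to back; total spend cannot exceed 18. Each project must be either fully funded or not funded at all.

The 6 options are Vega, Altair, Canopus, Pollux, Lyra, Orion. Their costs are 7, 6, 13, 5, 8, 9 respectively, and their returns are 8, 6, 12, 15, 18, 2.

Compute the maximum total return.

This is an integer program with binary decision variables.
Pollux + Lyra: cost 5 + 8 = 13 ≤ 18, return 15 + 18 = 33.
Vega + Altair + Pollux: cost 7 + 6 + 5 = 18 ≤ 18, return 8 + 6 + 15 = 29.
Best is Pollux and Lyra with total return 33.

33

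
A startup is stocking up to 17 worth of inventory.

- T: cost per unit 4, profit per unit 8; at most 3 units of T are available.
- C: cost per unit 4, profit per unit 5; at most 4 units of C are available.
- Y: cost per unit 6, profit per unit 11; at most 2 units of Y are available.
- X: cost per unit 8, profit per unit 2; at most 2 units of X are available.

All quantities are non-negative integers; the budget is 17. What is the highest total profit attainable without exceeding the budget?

30

This is a bounded integer knapsack.
T has the best ratio (8/4); taking only T gives at most 3×8 = 24 (stopped by the supply cap of 3).
Mixing does better — 1×T and 2×Y: cost 16 ≤ 17, profit 1·8 + 2·11 = 30.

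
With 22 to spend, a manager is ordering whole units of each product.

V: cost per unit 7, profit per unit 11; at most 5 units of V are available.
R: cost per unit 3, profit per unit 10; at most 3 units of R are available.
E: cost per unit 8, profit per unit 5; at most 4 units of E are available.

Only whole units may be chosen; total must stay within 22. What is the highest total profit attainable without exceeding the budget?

1×V and 3×R: cost 16 ≤ 22, profit 1·11 + 3·10 = 41.
2×V and 2×R: cost 20 ≤ 22, profit 2·11 + 2·10 = 42.
Best is 42.

42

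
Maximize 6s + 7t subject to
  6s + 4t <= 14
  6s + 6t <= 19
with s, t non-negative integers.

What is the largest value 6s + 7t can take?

The continuous relaxation peaks at (0, 3.17) with value 22.17; rounding to a feasible lattice point costs some objective.
(s,t)=(0,3) is feasible, giving 21.
(s,t)=(1,2) is feasible, giving 20.
(s,t)=(0,2) is feasible, giving 14.
No feasible integer point exceeds 21.

21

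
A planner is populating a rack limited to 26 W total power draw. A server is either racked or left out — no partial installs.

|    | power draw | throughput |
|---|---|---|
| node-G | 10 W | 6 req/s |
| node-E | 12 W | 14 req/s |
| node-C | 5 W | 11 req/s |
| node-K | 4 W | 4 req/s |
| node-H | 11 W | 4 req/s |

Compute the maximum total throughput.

29

Take node-E, node-C, and node-K: power draw 12 + 5 + 4 = 21 ≤ 26, throughput 14 + 11 + 4 = 29.
No other feasible combination does better.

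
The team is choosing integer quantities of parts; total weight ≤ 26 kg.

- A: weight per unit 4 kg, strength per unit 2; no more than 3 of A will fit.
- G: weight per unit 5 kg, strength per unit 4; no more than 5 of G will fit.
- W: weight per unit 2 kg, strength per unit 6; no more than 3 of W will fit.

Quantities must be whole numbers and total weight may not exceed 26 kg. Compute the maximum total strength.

W has the best ratio (6/2); taking only W gives at most 3×6 = 18 (stopped by the supply cap of 3).
Mixing does better — 4×G and 3×W: weight 26 ≤ 26, strength 4·4 + 3·6 = 34.

34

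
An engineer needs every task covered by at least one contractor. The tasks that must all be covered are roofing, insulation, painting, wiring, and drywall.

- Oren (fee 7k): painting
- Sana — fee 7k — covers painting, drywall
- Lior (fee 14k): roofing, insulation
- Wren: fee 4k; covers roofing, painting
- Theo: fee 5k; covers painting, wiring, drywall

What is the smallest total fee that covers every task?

Choose Lior and Theo: together they cover roofing, insulation, painting, wiring, drywall — every task.
Total fee: 14 + 5 = 19.

19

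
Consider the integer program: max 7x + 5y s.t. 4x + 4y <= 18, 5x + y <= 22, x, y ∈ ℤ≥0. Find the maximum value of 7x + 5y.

Relaxing integrality, the LP optimum is 31.25 at (x,y) = (4.38, 0.125), which is not an integer point.
(x,y)=(4,0): 4·4+4·0=16≤18, 5·4+1·0=20≤22, objective 28.
(x,y)=(3,1): 4·3+4·1=16≤18, 5·3+1·1=16≤22, objective 26.
(x,y)=(3,0): 4·3+4·0=12≤18, 5·3+1·0=15≤22, objective 21.
No feasible integer point exceeds 28.

28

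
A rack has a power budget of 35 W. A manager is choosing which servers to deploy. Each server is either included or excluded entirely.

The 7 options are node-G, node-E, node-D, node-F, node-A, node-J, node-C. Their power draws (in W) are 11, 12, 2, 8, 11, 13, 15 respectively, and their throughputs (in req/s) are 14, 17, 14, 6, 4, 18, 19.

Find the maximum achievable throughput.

Allowing fractional choices, the relaxed optimum would be about 59.2, but servers are indivisible.
node-E + node-D + node-F + node-J: power draw 12 + 2 + 8 + 13 = 35 ≤ 35, throughput 17 + 14 + 6 + 18 = 55.
node-G + node-D + node-F + node-J: power draw 11 + 2 + 8 + 13 = 34 ≤ 35, throughput 14 + 14 + 6 + 18 = 52.
Best is node-E, node-D, node-F, and node-J with total throughput 55.

55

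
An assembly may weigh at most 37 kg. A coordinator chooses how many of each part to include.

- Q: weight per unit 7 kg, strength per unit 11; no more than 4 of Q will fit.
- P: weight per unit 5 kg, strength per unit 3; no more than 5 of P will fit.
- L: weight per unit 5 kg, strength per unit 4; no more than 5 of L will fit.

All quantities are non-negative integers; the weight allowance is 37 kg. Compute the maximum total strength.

48

This is a bounded integer knapsack.
Take 4×Q and 1×L: weight 33 ≤ 37, strength 4·11 + 1·4 = 48.
Q has the best ratio (11/7) and is taken to its limit of 4; remaining capacity is filled optimally with the others.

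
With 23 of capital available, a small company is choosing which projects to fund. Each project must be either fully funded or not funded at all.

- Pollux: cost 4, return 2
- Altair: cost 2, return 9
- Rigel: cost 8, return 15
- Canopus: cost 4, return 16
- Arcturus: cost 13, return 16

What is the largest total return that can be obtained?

43

Allowing fractional choices, the relaxed optimum would be about 51.1, but projects are indivisible.
Altair + Canopus + Arcturus: cost 2 + 4 + 13 = 19 ≤ 23, return 9 + 16 + 16 = 41.
Pollux + Altair + Rigel + Canopus: cost 4 + 2 + 8 + 4 = 18 ≤ 23, return 2 + 9 + 15 + 16 = 42.
Pollux + Altair + Canopus + Arcturus: cost 4 + 2 + 4 + 13 = 23 ≤ 23, return 2 + 9 + 16 + 16 = 43.
Best is Pollux, Altair, Canopus, and Arcturus with total return 43.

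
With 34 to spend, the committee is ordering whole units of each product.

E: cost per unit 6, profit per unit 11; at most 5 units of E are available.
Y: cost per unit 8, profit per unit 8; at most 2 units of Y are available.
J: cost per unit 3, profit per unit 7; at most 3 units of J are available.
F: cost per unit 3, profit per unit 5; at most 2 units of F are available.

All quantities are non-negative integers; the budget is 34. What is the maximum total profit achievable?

3×E, 3×J, and 2×F: cost 33 ≤ 34, profit 3·11 + 3·7 + 2·5 = 64.
4×E and 3×J: cost 33 ≤ 34, profit 4·11 + 3·7 = 65.
Best is 65.

65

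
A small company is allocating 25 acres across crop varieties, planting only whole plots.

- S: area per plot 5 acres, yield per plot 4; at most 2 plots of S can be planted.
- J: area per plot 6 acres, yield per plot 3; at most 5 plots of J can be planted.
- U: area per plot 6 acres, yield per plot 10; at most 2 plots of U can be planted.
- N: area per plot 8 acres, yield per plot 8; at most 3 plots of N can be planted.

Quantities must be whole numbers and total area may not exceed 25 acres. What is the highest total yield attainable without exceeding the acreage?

Take 1×S, 2×U, and 1×N: area 25 ≤ 25, yield 1·4 + 2·10 + 1·8 = 32.
U has the best ratio (10/6) and is taken to its limit of 2; remaining capacity is filled optimally with the others.

32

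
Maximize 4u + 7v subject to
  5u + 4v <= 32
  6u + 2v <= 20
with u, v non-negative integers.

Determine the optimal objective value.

(u,v)=(0,8): 5·0+4·8=32≤32, 6·0+2·8=16≤20, objective 56.
(u,v)=(0,7): 5·0+4·7=28≤32, 6·0+2·7=14≤20, objective 49.
Maximum is 56 at (u,v)=(0,8).

56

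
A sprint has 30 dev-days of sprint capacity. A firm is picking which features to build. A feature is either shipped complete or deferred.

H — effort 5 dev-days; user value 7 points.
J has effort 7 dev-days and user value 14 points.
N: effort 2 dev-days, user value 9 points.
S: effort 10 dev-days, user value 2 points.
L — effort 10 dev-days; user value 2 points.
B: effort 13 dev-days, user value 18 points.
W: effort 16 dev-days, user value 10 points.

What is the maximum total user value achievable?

This is a 0-1 knapsack instance.
Allowing fractional choices, the relaxed optimum would be about 49.9, but features are indivisible.
H + J + N + B: effort 5 + 7 + 2 + 13 = 27 ≤ 30, user value 7 + 14 + 9 + 18 = 48.
J + N + B: effort 7 + 2 + 13 = 22 ≤ 30, user value 14 + 9 + 18 = 41.
Best is H, J, N, and B with total user value 48.

48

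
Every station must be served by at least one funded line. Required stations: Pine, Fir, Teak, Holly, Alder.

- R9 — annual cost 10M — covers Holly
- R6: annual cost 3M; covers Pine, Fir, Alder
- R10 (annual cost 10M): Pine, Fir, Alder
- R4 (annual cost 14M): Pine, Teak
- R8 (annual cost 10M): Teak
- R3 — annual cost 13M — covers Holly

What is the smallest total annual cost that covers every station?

This is a weighted set-cover instance.
Choose R9, R6, and R8: together they cover Pine, Fir, Teak, Holly, Alder — every station.
Total annual cost: 10 + 3 + 10 = 23.

23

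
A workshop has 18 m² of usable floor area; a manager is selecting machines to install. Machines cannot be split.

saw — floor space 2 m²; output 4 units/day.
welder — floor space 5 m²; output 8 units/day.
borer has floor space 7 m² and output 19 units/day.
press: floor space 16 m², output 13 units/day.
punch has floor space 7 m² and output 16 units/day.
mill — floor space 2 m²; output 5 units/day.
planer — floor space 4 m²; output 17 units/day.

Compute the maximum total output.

Allowing fractional choices, the relaxed optimum would be about 52.4, but machines are indivisible.
welder + borer + mill + planer: floor space 5 + 7 + 2 + 4 = 18 ≤ 18, output 8 + 19 + 5 + 17 = 49.
borer + punch + planer: floor space 7 + 7 + 4 = 18 ≤ 18, output 19 + 16 + 17 = 52.
saw + welder + borer + planer: floor space 2 + 5 + 7 + 4 = 18 ≤ 18, output 4 + 8 + 19 + 17 = 48.
Best is borer, punch, and planer with total output 52.

52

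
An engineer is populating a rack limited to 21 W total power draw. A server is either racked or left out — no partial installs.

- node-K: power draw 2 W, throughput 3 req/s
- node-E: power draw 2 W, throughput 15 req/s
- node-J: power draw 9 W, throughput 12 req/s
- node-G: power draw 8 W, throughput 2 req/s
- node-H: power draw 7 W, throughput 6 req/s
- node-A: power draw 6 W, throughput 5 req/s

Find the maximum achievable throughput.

36

node-E + node-J + node-H: power draw 2 + 9 + 7 = 18 ≤ 21, throughput 15 + 12 + 6 = 33.
node-K + node-E + node-J + node-A: power draw 2 + 2 + 9 + 6 = 19 ≤ 21, throughput 3 + 15 + 12 + 5 = 35.
node-K + node-E + node-J + node-H: power draw 2 + 2 + 9 + 7 = 20 ≤ 21, throughput 3 + 15 + 12 + 6 = 36.
Best is node-K, node-E, node-J, and node-H with total throughput 36.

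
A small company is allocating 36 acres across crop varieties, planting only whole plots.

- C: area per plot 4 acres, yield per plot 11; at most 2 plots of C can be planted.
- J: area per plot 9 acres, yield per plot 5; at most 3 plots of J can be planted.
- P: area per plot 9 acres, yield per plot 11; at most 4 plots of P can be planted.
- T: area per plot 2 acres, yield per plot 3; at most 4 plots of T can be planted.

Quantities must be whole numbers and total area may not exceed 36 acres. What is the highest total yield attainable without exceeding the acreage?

2×C and 3×P: area 35 ≤ 36, yield 2·11 + 3·11 = 55.
2×C, 2×P, and 4×T: area 34 ≤ 36, yield 2·11 + 2·11 + 4·3 = 56.
Best is 56.

56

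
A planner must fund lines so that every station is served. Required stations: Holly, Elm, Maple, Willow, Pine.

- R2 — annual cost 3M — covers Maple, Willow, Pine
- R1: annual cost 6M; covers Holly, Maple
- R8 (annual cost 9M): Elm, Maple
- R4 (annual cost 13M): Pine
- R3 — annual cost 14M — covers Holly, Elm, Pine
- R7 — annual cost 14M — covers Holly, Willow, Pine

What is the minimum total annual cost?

The greedy cost-per-new-station heuristic would pick R2, R1, and R8 for 18, but a cheaper cover exists.
Choose R2 and R3: together they cover Holly, Elm, Maple, Willow, Pine — every station.
Total annual cost: 3 + 14 = 17.
No cover costs less than 17.

17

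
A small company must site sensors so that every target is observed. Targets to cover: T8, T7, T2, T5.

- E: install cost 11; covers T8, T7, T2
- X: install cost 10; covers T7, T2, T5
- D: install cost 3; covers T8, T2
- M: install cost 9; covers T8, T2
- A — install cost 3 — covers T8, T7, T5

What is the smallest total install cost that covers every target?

Choose D and A: together they cover T8, T7, T2, T5 — every target.
Total install cost: 3 + 3 = 6.

6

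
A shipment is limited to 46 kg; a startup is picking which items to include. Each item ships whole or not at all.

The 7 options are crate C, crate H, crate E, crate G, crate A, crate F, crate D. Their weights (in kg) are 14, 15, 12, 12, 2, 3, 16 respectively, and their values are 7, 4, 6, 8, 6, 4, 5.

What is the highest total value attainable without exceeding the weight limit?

Take crate C, crate E, crate G, crate A, and crate F: weight 14 + 12 + 12 + 2 + 3 = 43 ≤ 46, value 7 + 6 + 8 + 6 + 4 = 31.
No other feasible combination does better.

31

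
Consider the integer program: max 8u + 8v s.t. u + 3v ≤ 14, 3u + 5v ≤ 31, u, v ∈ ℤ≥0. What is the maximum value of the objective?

(u,v)=(10,0) is feasible, giving 80.
(u,v)=(9,0) is feasible, giving 72.
No feasible integer point exceeds 80.

80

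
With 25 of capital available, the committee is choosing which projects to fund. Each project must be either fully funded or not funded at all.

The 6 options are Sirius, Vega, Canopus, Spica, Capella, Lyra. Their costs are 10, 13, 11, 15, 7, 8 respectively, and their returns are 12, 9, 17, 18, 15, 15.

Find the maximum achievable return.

Allowing fractional choices, the relaxed optimum would be about 45.5, but projects are indivisible.
Spica + Capella: cost 15 + 7 = 22 ≤ 25, return 18 + 15 = 33.
Spica + Lyra: cost 15 + 8 = 23 ≤ 25, return 18 + 15 = 33.
Sirius + Capella + Lyra: cost 10 + 7 + 8 = 25 ≤ 25, return 12 + 15 + 15 = 42.
Best is Sirius, Capella, and Lyra with total return 42.

42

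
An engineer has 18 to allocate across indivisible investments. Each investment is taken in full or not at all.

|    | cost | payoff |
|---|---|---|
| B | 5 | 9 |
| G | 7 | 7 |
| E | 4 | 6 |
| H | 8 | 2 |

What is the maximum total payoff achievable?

B + E + H: cost 5 + 4 + 8 = 17 ≤ 18, payoff 9 + 6 + 2 = 17.
B + G + E: cost 5 + 7 + 4 = 16 ≤ 18, payoff 9 + 7 + 6 = 22.
B + G: cost 5 + 7 = 12 ≤ 18, payoff 9 + 7 = 16.
Best is B, G, and E with total payoff 22.

22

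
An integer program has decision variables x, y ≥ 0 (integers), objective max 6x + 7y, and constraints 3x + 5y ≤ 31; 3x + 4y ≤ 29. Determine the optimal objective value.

56

(x,y)=(7,2): 3·7+5·2=31≤31, 3·7+4·2=29≤29, objective 56.
(x,y)=(8,1): 3·8+5·1=29≤31, 3·8+4·1=28≤29, objective 55.
No feasible integer point exceeds 56.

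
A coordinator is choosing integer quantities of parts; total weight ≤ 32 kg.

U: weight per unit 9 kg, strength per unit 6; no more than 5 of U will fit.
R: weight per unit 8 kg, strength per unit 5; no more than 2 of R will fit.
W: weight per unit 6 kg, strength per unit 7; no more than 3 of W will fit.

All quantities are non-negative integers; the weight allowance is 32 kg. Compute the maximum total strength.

W has the best ratio (7/6); taking only W gives at most 3×7 = 21 (stopped by the supply cap of 3).
Mixing does better — 1×U and 3×W: weight 27 ≤ 32, strength 1·6 + 3·7 = 27.

27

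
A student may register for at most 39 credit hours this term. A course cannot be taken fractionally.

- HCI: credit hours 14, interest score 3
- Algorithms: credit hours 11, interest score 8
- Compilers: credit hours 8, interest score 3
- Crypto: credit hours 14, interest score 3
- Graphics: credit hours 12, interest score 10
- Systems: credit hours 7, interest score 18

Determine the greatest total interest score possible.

39

Take Algorithms, Compilers, Graphics, and Systems: credit hours 11 + 8 + 12 + 7 = 38 ≤ 39, interest score 8 + 3 + 10 + 18 = 39.
No other feasible combination does better.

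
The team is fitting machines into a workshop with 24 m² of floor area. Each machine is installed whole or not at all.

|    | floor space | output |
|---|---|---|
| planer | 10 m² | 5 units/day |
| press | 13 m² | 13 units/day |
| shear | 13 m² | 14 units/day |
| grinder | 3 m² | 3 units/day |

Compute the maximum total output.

19

Take planer and shear: floor space 10 + 13 = 23 ≤ 24, output 5 + 14 = 19.
No other feasible combination does better.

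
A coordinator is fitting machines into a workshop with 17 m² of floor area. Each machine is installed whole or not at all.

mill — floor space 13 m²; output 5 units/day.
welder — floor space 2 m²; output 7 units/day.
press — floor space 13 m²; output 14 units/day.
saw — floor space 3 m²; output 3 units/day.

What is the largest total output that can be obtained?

Take welder and press: floor space 2 + 13 = 15 ≤ 17, output 7 + 14 = 21.
No other feasible combination does better.

21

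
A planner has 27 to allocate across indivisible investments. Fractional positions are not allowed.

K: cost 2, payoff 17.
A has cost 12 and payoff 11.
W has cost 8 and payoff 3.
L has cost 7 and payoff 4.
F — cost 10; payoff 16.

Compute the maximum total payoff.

44

Allowing fractional choices, the relaxed optimum would be about 45.7, but investments are indivisible.
K + W + L + F: cost 2 + 8 + 7 + 10 = 27 ≤ 27, payoff 17 + 3 + 4 + 16 = 40.
K + A + F: cost 2 + 12 + 10 = 24 ≤ 27, payoff 17 + 11 + 16 = 44.
Best is K, A, and F with total payoff 44.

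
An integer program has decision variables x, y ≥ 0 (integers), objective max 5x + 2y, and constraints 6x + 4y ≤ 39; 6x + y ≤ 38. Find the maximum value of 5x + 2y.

(x,y)=(6,0) is feasible, giving 30.
(x,y)=(5,1) is feasible, giving 27.
(x,y)=(5,0) is feasible, giving 25.
No feasible integer point exceeds 30.

30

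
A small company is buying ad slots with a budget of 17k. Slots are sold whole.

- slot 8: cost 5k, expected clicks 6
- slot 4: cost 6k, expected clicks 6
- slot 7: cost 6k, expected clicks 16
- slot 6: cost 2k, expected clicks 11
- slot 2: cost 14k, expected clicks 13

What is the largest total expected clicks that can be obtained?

This is an integer program with binary decision variables.
Allowing fractional choices, the relaxed optimum would be about 37.0, but ad slots are indivisible.
slot 4 + slot 7 + slot 6: cost 6 + 6 + 2 = 14 ≤ 17, expected clicks 6 + 16 + 11 = 33.
slot 8 + slot 7 + slot 6: cost 5 + 6 + 2 = 13 ≤ 17, expected clicks 6 + 16 + 11 = 33.
slot 8 + slot 4 + slot 7: cost 5 + 6 + 6 = 17 ≤ 17, expected clicks 6 + 6 + 16 = 28.
The maximum expected clicks is 33; one optimal choice is slot 8, slot 7, and slot 6.

33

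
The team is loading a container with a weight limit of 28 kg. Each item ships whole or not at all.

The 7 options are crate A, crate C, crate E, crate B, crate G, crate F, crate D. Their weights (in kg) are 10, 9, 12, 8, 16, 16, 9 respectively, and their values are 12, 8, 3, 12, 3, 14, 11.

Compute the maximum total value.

Allowing fractional choices, the relaxed optimum would be about 35.9, but items are indivisible.
crate A + crate B + crate D: weight 10 + 8 + 9 = 27 ≤ 28, value 12 + 12 + 11 = 35.
crate C + crate B + crate D: weight 9 + 8 + 9 = 26 ≤ 28, value 8 + 12 + 11 = 31.
crate A + crate C + crate B: weight 10 + 9 + 8 = 27 ≤ 28, value 12 + 8 + 12 = 32.
Best is crate A, crate B, and crate D with total value 35.

35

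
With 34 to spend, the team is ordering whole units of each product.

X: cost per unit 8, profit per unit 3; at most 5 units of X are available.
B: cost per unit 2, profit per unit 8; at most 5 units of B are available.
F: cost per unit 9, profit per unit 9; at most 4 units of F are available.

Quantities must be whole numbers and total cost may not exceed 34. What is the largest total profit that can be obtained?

58

5×B and 2×F: cost 28 ≤ 34, profit 5·8 + 2·9 = 58.
1×X, 4×B, and 2×F: cost 34 ≤ 34, profit 1·3 + 4·8 + 2·9 = 53.
Best is 58.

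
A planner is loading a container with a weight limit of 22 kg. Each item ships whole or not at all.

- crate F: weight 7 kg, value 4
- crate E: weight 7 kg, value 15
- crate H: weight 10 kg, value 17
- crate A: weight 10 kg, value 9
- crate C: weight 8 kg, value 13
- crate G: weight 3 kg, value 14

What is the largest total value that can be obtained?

46

This is an integer program with binary decision variables.
Allowing fractional choices, the relaxed optimum would be about 49.2, but items are indivisible.
crate H + crate C + crate G: weight 10 + 8 + 3 = 21 ≤ 22, value 17 + 13 + 14 = 44.
crate E + crate H + crate G: weight 7 + 10 + 3 = 20 ≤ 22, value 15 + 17 + 14 = 46.
Best is crate E, crate H, and crate G with total value 46.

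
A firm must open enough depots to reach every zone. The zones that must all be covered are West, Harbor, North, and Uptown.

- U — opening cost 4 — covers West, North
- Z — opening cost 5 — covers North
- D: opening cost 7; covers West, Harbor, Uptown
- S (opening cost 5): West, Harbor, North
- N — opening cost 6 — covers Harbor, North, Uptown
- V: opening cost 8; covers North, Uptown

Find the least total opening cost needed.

The greedy cost-per-new-zone heuristic would pick S and N for 11, but a cheaper cover exists.
Choose U and N: together they cover West, Harbor, North, Uptown — every zone.
Total opening cost: 4 + 6 = 10.
No cover costs less than 10.

10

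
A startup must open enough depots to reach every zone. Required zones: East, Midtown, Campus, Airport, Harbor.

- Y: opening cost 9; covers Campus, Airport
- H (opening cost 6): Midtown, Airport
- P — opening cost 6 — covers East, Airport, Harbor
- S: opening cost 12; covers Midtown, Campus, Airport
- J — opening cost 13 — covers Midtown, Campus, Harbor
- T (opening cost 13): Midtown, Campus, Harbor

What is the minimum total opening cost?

This is a weighted set-cover instance.
Choose P and S: together they cover East, Midtown, Campus, Airport, Harbor — every zone.
Total opening cost: 6 + 12 = 18.

18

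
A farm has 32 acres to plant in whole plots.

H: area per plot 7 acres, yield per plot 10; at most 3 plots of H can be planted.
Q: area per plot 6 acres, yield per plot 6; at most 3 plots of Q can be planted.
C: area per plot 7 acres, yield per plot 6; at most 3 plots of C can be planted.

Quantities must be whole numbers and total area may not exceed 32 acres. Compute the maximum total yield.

H has the best ratio (10/7); taking only H gives at most 3×10 = 30 (stopped by the supply cap of 3).
Mixing does better — 2×H and 3×Q: area 32 ≤ 32, yield 2·10 + 3·6 = 38.

38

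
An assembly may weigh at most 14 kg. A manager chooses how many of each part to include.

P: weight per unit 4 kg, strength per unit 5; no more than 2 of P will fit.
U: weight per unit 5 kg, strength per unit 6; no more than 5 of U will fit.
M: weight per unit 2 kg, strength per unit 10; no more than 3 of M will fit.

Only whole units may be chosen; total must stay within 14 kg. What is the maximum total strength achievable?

Take 2×P and 3×M: weight 14 ≤ 14, strength 2·5 + 3·10 = 40.
M has the best ratio (10/2) and is taken to its limit of 3; remaining capacity is filled optimally with the others.

40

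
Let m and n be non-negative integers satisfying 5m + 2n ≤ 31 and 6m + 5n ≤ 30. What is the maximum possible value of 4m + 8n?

48

(m,n)=(0,6): 5·0+2·6=12≤31, 6·0+5·6=30≤30, objective 48.
(m,n)=(0,5): 5·0+2·5=10≤31, 6·0+5·5=25≤30, objective 40.
The best lattice point is (0,6), giving 48.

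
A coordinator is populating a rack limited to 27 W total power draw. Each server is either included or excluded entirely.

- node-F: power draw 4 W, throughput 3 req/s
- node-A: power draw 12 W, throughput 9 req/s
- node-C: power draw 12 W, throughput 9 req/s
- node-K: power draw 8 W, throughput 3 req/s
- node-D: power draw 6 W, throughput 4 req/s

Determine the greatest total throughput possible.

Treat it as a binary knapsack problem.
node-F + node-C + node-D: power draw 4 + 12 + 6 = 22 ≤ 27, throughput 3 + 9 + 4 = 16.
node-A + node-C: power draw 12 + 12 = 24 ≤ 27, throughput 9 + 9 = 18.
node-F + node-A + node-D: power draw 4 + 12 + 6 = 22 ≤ 27, throughput 3 + 9 + 4 = 16.
Best is node-A and node-C with total throughput 18.

18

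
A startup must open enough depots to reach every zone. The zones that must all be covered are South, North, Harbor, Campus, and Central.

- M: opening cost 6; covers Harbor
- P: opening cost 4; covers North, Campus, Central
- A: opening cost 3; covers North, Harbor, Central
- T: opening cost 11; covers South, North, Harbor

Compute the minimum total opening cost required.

Choose P and T: together they cover South, North, Harbor, Campus, Central — every zone.
Total opening cost: 4 + 11 = 15.

15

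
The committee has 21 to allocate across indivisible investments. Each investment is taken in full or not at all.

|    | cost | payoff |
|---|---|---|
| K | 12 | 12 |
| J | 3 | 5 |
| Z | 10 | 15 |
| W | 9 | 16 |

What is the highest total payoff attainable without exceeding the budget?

31

This is a 0-1 knapsack instance.
Allowing fractional choices, the relaxed optimum would be about 34.5, but investments are indivisible.
Z + W: cost 10 + 9 = 19 ≤ 21, payoff 15 + 16 = 31.
J + W: cost 3 + 9 = 12 ≤ 21, payoff 5 + 16 = 21.
K + W: cost 12 + 9 = 21 ≤ 21, payoff 12 + 16 = 28.
Best is Z and W with total payoff 31.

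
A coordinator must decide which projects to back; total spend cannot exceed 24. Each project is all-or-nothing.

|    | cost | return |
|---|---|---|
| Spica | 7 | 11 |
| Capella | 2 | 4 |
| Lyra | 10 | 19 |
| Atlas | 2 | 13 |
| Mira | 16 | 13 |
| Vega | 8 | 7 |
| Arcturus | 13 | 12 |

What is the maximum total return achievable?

47

Allowing fractional choices, the relaxed optimum would be about 49.8, but projects are indivisible.
Capella + Lyra + Atlas + Vega: cost 2 + 10 + 2 + 8 = 22 ≤ 24, return 4 + 19 + 13 + 7 = 43.
Spica + Lyra + Atlas: cost 7 + 10 + 2 = 19 ≤ 24, return 11 + 19 + 13 = 43.
Spica + Capella + Lyra + Atlas: cost 7 + 2 + 10 + 2 = 21 ≤ 24, return 11 + 4 + 19 + 13 = 47.
Best is Spica, Capella, Lyra, and Atlas with total return 47.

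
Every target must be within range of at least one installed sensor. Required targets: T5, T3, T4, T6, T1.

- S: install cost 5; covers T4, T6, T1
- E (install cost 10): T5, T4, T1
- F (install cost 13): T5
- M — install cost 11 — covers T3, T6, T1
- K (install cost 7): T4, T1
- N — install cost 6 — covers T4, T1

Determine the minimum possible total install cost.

The greedy cost-per-new-target heuristic would pick S, E, and M for 26, but a cheaper cover exists.
Choose E and M: together they cover T5, T3, T4, T6, T1 — every target.
Total install cost: 10 + 11 = 21.
No cover costs less than 21.

21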